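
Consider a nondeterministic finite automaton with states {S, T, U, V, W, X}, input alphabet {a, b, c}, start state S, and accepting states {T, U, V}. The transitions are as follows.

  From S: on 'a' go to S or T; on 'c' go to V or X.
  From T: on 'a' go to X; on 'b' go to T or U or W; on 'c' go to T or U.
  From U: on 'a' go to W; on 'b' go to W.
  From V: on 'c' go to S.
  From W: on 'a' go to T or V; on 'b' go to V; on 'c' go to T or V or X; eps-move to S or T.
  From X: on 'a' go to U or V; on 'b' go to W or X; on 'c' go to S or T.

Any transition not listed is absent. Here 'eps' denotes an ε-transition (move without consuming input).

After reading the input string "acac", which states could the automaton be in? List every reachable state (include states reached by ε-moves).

{S, T, U, V, X}

Start in {S}.
Read 'a': S→{S, T}; now {S, T}.
Read 'c': S→{V, X}, T→{T, U}; now {T, U, V, X}.
Read 'a': T→{X}, U→{W}, V→∅, X→{U, V}; union {U, V, W, X}; ε-closure = {S, T, U, V, W, X}.
Read 'c': S→{V, X}, T→{T, U}, U→∅, V→{S}, W→{T, V, X}, X→{S, T}; now {S, T, U, V, X}.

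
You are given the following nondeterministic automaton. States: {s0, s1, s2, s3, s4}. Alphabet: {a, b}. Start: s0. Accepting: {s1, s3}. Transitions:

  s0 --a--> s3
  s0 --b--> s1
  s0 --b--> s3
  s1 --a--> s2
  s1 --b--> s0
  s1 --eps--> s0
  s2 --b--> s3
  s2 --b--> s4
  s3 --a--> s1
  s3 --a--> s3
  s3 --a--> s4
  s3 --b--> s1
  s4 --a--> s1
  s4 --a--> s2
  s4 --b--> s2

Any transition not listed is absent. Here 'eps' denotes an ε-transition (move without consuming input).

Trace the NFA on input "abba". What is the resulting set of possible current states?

{s0, s1, s2, s3, s4}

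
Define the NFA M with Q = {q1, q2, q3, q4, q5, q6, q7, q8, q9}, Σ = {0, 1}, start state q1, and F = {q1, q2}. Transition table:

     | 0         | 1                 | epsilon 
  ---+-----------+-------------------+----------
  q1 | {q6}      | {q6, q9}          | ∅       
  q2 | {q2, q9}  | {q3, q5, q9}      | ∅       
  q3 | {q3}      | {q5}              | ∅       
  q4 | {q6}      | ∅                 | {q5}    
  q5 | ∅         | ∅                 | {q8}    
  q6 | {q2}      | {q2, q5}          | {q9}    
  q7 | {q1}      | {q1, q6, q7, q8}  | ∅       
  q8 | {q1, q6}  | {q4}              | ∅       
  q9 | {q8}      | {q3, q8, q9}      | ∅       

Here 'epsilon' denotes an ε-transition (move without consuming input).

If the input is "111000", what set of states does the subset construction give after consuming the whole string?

{q1, q2, q3, q6, q8, q9}

Start in {q1}.
Read '1': q1→{q6, q9}; now {q6, q9}.
Read '1': q6→{q2, q5}, q9→{q3, q8, q9}; now {q2, q3, q5, q8, q9}.
Read '1': q2→{q3, q5, q9}, q3→{q5}, q5→∅, q8→{q4}, q9→{q3, q8, q9}; now {q3, q4, q5, q8, q9}.
Read '0': q3→{q3}, q4→{q6}, q5→∅, q8→{q1, q6}, q9→{q8}; union {q1, q3, q6, q8}; ε-closure = {q1, q3, q6, q8, q9}.
Read '0': q1→{q6}, q3→{q3}, q6→{q2}, q8→{q1, q6}, q9→{q8}; union {q1, q2, q3, q6, q8}; ε-closure = {q1, q2, q3, q6, q8, q9}.
Read '0': q1→{q6}, q2→{q2, q9}, q3→{q3}, q6→{q2}, q8→{q1, q6}, q9→{q8}; now {q1, q2, q3, q6, q8, q9}.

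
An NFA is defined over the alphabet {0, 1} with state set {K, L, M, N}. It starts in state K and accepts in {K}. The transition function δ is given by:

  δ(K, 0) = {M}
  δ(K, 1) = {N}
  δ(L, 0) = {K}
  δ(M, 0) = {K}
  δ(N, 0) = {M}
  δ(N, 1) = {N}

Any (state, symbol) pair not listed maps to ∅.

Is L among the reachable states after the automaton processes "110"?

Start in {K}.
Read '1': {K} → {N}.
Read '1': {N} → {N}.
Read '0': {N} → {M}.
State L is not in {M}.

No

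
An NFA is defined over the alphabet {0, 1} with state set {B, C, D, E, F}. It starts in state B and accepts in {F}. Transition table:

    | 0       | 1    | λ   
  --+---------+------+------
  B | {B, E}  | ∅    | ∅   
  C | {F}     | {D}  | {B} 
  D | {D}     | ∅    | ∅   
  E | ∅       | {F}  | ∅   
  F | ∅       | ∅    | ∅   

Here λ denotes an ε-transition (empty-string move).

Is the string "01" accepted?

Yes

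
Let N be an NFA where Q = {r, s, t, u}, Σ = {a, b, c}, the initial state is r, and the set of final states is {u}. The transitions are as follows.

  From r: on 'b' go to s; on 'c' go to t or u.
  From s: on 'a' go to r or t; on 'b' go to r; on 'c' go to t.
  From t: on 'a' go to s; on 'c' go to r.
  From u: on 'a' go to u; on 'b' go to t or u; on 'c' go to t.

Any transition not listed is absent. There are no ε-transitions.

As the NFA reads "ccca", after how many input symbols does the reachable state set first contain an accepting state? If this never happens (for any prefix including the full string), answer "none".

Start in {r}.
Read 'c': {r} → {t, u}.
None of the earlier sets intersect F, but {t, u} does.

1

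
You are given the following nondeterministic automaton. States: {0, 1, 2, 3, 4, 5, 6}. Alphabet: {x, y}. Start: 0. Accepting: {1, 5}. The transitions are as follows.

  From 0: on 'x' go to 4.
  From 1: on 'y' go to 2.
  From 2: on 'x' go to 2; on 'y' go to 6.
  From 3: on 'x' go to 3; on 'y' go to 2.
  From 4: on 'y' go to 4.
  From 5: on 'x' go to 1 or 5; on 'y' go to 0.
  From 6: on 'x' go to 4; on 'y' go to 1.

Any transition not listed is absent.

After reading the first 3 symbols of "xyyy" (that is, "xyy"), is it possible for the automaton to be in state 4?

Yes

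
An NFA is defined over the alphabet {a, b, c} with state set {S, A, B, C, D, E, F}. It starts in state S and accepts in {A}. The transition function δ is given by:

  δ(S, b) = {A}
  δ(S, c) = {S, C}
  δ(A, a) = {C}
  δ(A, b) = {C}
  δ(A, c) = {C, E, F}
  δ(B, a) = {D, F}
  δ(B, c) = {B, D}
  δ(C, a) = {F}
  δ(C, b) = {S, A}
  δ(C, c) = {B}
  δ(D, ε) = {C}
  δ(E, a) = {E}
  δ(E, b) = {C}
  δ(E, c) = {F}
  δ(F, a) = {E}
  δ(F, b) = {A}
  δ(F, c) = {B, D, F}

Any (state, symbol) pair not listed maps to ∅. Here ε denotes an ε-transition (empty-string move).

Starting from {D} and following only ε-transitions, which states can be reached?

{C, D}

Begin with {D}.
ε-move D → C; add C.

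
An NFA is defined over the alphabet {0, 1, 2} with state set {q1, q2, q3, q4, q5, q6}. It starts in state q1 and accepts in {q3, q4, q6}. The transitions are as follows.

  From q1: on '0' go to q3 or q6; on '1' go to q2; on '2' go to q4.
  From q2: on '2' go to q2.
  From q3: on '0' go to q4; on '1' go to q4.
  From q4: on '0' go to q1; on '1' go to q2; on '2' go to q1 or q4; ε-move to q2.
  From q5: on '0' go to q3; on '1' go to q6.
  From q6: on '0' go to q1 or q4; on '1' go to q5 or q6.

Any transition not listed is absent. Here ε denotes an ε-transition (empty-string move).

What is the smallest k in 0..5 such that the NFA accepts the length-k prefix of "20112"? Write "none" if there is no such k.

1

Start in {q1}.
Read '2': {q1} → {q2, q4}.
None of the earlier sets intersect F, but {q2, q4} does.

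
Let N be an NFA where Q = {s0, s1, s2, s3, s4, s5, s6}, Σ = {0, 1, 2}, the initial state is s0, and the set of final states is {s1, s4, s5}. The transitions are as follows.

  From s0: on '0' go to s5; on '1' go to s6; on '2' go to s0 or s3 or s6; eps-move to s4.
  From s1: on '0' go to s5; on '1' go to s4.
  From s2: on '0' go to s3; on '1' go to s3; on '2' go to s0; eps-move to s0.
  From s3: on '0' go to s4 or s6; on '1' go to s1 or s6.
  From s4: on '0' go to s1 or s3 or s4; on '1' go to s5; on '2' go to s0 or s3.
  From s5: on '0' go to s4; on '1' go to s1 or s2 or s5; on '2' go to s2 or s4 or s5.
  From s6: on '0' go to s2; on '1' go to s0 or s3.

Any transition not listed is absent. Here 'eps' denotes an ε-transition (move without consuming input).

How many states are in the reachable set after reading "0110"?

7

Start: ε-closure({s0}) = {s0, s4}.
Read '0': s0→{s5}, s4→{s1, s3, s4}; now {s1, s3, s4, s5}.
Read '1': s1→{s4}, s3→{s1, s6}, s4→{s5}, s5→{s1, s2, s5}; union {s1, s2, s4, s5, s6}; ε-closure = {s0, s1, s2, s4, s5, s6}.
Read '1': s0→{s6}, s1→{s4}, s2→{s3}, s4→{s5}, s5→{s1, s2, s5}, s6→{s0, s3}; now {s0, s1, s2, s3, s4, s5, s6}.
Read '0': s0→{s5}, s1→{s5}, s2→{s3}, s3→{s4, s6}, s4→{s1, s3, s4}, s5→{s4}, s6→{s2}; union {s1, s2, s3, s4, s5, s6}; ε-closure = {s0, s1, s2, s3, s4, s5, s6}.
That set has 7 states.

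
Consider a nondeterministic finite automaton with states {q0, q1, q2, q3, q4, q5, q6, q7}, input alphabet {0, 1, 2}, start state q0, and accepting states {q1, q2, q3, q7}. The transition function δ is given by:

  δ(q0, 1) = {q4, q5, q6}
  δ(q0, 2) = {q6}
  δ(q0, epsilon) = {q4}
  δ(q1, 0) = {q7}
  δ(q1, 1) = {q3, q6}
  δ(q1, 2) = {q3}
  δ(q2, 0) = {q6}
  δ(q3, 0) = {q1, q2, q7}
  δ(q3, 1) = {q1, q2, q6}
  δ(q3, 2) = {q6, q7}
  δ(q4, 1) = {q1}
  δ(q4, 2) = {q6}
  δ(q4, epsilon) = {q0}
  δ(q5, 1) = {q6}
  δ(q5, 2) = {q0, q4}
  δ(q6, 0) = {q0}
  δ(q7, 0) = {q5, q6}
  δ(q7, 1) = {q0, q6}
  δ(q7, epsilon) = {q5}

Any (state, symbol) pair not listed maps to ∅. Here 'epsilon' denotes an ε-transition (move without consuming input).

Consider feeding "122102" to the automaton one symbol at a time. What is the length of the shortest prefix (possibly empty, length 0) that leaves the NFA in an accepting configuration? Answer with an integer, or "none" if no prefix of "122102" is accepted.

Start: ε-closure({q0}) = {q0, q4}.
Read '1': q0→{q4, q5, q6}, q4→{q1}; union {q1, q4, q5, q6}; ε-closure = {q0, q1, q4, q5, q6}.
None of the earlier sets intersect F, but {q0, q1, q4, q5, q6} does.

1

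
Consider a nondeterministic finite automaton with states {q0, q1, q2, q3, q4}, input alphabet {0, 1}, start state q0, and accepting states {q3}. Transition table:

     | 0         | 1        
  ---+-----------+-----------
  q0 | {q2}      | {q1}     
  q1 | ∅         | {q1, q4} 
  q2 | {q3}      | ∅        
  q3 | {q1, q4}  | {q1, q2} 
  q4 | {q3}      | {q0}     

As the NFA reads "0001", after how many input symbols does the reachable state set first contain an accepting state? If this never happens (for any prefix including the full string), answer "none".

Start in {q0}.
Read '0': {q0} → {q2}.
Read '0': {q2} → {q3}.
None of the earlier sets intersect F, but {q3} does.

2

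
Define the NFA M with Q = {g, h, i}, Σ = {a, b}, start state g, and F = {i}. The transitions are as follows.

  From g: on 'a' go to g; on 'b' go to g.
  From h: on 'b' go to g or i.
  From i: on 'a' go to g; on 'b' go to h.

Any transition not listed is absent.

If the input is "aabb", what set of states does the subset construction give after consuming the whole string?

Start in {g}.
Read 'a': g→{g}; now {g}.
Read 'a': g→{g}; now {g}.
Read 'b': g→{g}; now {g}.
Read 'b': g→{g}; now {g}.

{g}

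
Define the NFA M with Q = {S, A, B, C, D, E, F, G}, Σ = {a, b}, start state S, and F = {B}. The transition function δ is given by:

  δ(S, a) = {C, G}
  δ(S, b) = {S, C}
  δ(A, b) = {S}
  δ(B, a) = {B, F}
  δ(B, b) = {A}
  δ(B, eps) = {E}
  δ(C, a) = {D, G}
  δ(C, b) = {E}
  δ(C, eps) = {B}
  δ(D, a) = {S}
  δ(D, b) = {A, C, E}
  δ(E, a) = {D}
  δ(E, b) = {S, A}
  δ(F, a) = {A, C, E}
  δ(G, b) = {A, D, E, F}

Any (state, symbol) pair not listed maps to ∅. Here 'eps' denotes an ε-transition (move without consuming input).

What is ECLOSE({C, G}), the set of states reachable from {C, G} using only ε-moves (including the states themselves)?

Begin with {C, G}.
ε-move C → B; add B.
ε-move B → E; add E.

{B, C, E, G}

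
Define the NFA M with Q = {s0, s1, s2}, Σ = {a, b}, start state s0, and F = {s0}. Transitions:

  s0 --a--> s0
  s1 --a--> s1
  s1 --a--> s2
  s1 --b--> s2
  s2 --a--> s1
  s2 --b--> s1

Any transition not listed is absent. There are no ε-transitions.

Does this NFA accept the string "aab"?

No

Start in {s0}.
Read 'a': s0→{s0}; now {s0}.
Read 'a': s0→{s0}; now {s0}.
Read 'b': s0→∅; now ∅.
The final set ∅ contains no accepting state.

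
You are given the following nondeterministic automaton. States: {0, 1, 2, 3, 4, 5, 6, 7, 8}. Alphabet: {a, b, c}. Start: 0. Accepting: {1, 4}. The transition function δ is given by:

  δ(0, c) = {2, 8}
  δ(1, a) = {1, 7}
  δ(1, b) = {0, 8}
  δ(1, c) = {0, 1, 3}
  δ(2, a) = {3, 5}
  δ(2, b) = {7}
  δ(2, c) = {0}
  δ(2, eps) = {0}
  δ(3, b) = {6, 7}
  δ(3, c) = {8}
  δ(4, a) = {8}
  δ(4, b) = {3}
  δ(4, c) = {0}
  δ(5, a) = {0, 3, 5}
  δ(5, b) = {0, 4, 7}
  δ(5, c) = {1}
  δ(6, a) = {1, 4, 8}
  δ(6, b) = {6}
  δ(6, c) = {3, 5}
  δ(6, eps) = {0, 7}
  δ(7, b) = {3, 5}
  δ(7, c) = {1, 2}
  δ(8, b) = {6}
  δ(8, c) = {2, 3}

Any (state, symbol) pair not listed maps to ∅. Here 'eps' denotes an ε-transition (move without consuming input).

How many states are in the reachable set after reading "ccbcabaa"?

6

Start in {0}.
Read 'c': {0} → {0, 2, 8}.
Read 'c': {0, 2, 8} → {0, 2, 3, 8}.
Read 'b': {0, 2, 3, 8} → {0, 6, 7}.
Read 'c': {0, 6, 7} → {0, 1, 2, 3, 5, 8}.
Read 'a': {0, 1, 2, 3, 5, 8} → {0, 1, 3, 5, 7}.
Read 'b': {0, 1, 3, 5, 7} → {0, 3, 4, 5, 6, 7, 8}.
Read 'a': {0, 3, 4, 5, 6, 7, 8} → {0, 1, 3, 4, 5, 8}.
Read 'a': {0, 1, 3, 4, 5, 8} → {0, 1, 3, 5, 7, 8}.
That set has 6 states.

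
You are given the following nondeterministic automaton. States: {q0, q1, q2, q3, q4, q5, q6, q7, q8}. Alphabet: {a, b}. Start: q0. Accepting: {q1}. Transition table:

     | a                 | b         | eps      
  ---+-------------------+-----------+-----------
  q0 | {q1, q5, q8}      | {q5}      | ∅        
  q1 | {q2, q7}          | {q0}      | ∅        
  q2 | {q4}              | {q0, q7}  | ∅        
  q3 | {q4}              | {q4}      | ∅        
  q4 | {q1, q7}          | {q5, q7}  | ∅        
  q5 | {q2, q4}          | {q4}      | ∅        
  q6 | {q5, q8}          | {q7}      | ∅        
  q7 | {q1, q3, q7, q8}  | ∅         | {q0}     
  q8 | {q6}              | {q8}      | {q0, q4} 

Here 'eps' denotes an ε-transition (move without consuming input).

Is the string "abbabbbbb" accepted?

Start in {q0}.
Read 'a': q0→{q1, q5, q8}; union {q1, q5, q8}; ε-closure = {q0, q1, q4, q5, q8}.
Read 'b': q0→{q5}, q1→{q0}, q4→{q5, q7}, q5→{q4}, q8→{q8}; now {q0, q4, q5, q7, q8}.
Read 'b': q0→{q5}, q4→{q5, q7}, q5→{q4}, q7→∅, q8→{q8}; union {q4, q5, q7, q8}; ε-closure = {q0, q4, q5, q7, q8}.
Read 'a': q0→{q1, q5, q8}, q4→{q1, q7}, q5→{q2, q4}, q7→{q1, q3, q7, q8}, q8→{q6}; union {q1, q2, q3, q4, q5, q6, q7, q8}; ε-closure = {q0, q1, q2, q3, q4, q5, q6, q7, q8}.
Read 'b': q0→{q5}, q1→{q0}, q2→{q0, q7}, q3→{q4}, q4→{q5, q7}, q5→{q4}, q6→{q7}, q7→∅, q8→{q8}; now {q0, q4, q5, q7, q8}.
Read 'b': q0→{q5}, q4→{q5, q7}, q5→{q4}, q7→∅, q8→{q8}; union {q4, q5, q7, q8}; ε-closure = {q0, q4, q5, q7, q8}.
Read 'b': q0→{q5}, q4→{q5, q7}, q5→{q4}, q7→∅, q8→{q8}; union {q4, q5, q7, q8}; ε-closure = {q0, q4, q5, q7, q8}.
Read 'b': q0→{q5}, q4→{q5, q7}, q5→{q4}, q7→∅, q8→{q8}; union {q4, q5, q7, q8}; ε-closure = {q0, q4, q5, q7, q8}.
Read 'b': q0→{q5}, q4→{q5, q7}, q5→{q4}, q7→∅, q8→{q8}; union {q4, q5, q7, q8}; ε-closure = {q0, q4, q5, q7, q8}.
The final set {q0, q4, q5, q7, q8} contains no accepting state.

No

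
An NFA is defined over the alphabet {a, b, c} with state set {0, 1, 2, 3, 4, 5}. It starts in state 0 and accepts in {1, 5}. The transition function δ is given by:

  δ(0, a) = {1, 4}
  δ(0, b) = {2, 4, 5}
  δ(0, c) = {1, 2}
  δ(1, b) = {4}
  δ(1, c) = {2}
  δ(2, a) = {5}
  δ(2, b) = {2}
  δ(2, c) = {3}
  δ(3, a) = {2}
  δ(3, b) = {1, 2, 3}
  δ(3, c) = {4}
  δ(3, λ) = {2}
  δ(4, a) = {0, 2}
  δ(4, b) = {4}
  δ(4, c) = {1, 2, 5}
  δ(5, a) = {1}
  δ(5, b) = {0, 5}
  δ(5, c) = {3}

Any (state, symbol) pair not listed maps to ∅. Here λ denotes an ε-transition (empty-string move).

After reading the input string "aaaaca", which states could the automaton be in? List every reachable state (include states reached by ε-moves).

Start in {0}.
Read 'a': 0→{1, 4}; now {1, 4}.
Read 'a': 1→∅, 4→{0, 2}; now {0, 2}.
Read 'a': 0→{1, 4}, 2→{5}; now {1, 4, 5}.
Read 'a': 1→∅, 4→{0, 2}, 5→{1}; now {0, 1, 2}.
Read 'c': 0→{1, 2}, 1→{2}, 2→{3}; now {1, 2, 3}.
Read 'a': 1→∅, 2→{5}, 3→{2}; now {2, 5}.

{2, 5}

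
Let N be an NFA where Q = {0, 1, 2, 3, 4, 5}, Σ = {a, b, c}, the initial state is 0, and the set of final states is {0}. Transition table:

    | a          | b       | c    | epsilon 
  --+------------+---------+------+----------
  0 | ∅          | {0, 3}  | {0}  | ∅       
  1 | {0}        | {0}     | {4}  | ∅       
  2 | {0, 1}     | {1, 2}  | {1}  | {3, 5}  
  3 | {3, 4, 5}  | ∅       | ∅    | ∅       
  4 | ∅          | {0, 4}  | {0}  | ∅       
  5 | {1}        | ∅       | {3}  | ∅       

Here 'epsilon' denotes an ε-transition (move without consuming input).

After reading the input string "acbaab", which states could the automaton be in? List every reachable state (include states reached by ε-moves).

∅

Start in {0}.
Read 'a': 0→∅; now ∅.
The set is empty and remains empty for the remaining 5 symbols.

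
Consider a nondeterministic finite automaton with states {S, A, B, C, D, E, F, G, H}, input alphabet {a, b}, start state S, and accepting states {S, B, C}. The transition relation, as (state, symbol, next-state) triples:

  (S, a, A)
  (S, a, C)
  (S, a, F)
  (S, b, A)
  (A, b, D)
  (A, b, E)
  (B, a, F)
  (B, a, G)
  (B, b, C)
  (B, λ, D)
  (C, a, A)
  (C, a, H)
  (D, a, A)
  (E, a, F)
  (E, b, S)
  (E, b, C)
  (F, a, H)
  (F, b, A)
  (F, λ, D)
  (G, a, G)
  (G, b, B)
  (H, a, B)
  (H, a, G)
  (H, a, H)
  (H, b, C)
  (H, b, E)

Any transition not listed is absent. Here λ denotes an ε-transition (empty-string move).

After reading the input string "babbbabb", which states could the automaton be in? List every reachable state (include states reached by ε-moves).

Start in {S}.
Read 'b': {S} → {A}.
Read 'a': {A} → ∅.
The set is empty and remains empty for the remaining 6 symbols.

∅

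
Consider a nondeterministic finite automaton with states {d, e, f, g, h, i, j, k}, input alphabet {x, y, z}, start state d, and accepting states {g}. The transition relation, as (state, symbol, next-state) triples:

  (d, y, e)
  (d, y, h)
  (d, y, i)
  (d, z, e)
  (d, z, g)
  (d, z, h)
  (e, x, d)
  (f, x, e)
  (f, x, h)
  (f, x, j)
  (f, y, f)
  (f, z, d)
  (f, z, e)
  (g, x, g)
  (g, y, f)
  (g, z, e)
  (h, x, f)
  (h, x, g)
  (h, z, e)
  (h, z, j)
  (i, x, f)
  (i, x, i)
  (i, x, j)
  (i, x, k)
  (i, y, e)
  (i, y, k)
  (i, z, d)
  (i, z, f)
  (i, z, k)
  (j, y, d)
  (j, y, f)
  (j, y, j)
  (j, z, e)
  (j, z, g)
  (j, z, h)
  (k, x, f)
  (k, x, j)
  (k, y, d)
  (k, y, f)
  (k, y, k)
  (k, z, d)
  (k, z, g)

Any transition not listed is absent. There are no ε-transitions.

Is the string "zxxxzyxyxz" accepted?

Yes

Start in {d}.
Read 'z': d→{e, g, h}; now {e, g, h}.
Read 'x': e→{d}, g→{g}, h→{f, g}; now {d, f, g}.
Read 'x': d→∅, f→{e, h, j}, g→{g}; now {e, g, h, j}.
Read 'x': e→{d}, g→{g}, h→{f, g}, j→∅; now {d, f, g}.
Read 'z': d→{e, g, h}, f→{d, e}, g→{e}; now {d, e, g, h}.
Read 'y': d→{e, h, i}, e→∅, g→{f}, h→∅; now {e, f, h, i}.
Read 'x': e→{d}, f→{e, h, j}, h→{f, g}, i→{f, i, j, k}; now {d, e, f, g, h, i, j, k}.
Read 'y': d→{e, h, i}, e→∅, f→{f}, g→{f}, h→∅, i→{e, k}, j→{d, f, j}, k→{d, f, k}; now {d, e, f, h, i, j, k}.
Read 'x': d→∅, e→{d}, f→{e, h, j}, h→{f, g}, i→{f, i, j, k}, j→∅, k→{f, j}; now {d, e, f, g, h, i, j, k}.
Read 'z': d→{e, g, h}, e→∅, f→{d, e}, g→{e}, h→{e, j}, i→{d, f, k}, j→{e, g, h}, k→{d, g}; now {d, e, f, g, h, j, k}.
The final set {d, e, f, g, h, j, k} contains the accepting state g.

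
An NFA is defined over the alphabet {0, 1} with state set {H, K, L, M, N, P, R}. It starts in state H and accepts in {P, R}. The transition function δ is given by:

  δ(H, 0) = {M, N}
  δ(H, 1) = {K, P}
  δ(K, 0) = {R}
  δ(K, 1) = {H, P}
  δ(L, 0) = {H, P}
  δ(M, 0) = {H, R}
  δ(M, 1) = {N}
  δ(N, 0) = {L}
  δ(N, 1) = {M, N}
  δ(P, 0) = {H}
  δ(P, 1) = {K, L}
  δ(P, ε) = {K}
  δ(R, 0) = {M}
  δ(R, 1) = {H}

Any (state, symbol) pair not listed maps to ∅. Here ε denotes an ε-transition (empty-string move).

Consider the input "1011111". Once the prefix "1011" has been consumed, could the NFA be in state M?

Start in {H}.
Read '1': {H} → {K, P}.
Read '0': {K, P} → {H, R}.
Read '1': {H, R} → {H, K, P}.
Read '1': {H, K, P} → {H, K, L, P}.
State M is not in {H, K, L, P}.

No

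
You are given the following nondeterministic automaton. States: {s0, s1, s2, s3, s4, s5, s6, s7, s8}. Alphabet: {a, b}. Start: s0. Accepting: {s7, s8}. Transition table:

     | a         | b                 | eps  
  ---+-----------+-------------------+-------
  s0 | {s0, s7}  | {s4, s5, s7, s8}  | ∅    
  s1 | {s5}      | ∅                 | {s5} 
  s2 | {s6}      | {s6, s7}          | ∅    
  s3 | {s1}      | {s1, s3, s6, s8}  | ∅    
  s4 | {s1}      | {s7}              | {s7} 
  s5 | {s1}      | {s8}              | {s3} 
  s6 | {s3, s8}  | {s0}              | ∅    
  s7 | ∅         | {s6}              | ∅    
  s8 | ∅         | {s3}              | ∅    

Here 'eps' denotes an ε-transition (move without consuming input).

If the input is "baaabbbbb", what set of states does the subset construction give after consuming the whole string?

Start in {s0}.
Read 'b': s0→{s4, s5, s7, s8}; union {s4, s5, s7, s8}; ε-closure = {s3, s4, s5, s7, s8}.
Read 'a': s3→{s1}, s4→{s1}, s5→{s1}, s7→∅, s8→∅; union {s1}; ε-closure = {s1, s3, s5}.
Read 'a': s1→{s5}, s3→{s1}, s5→{s1}; union {s1, s5}; ε-closure = {s1, s3, s5}.
Read 'a': s1→{s5}, s3→{s1}, s5→{s1}; union {s1, s5}; ε-closure = {s1, s3, s5}.
Read 'b': s1→∅, s3→{s1, s3, s6, s8}, s5→{s8}; union {s1, s3, s6, s8}; ε-closure = {s1, s3, s5, s6, s8}.
Read 'b': s1→∅, s3→{s1, s3, s6, s8}, s5→{s8}, s6→{s0}, s8→{s3}; union {s0, s1, s3, s6, s8}; ε-closure = {s0, s1, s3, s5, s6, s8}.
Read 'b': s0→{s4, s5, s7, s8}, s1→∅, s3→{s1, s3, s6, s8}, s5→{s8}, s6→{s0}, s8→{s3}; now {s0, s1, s3, s4, s5, s6, s7, s8}.
Read 'b': s0→{s4, s5, s7, s8}, s1→∅, s3→{s1, s3, s6, s8}, s4→{s7}, s5→{s8}, s6→{s0}, s7→{s6}, s8→{s3}; now {s0, s1, s3, s4, s5, s6, s7, s8}.
Read 'b': s0→{s4, s5, s7, s8}, s1→∅, s3→{s1, s3, s6, s8}, s4→{s7}, s5→{s8}, s6→{s0}, s7→{s6}, s8→{s3}; now {s0, s1, s3, s4, s5, s6, s7, s8}.

{s0, s1, s3, s4, s5, s6, s7, s8}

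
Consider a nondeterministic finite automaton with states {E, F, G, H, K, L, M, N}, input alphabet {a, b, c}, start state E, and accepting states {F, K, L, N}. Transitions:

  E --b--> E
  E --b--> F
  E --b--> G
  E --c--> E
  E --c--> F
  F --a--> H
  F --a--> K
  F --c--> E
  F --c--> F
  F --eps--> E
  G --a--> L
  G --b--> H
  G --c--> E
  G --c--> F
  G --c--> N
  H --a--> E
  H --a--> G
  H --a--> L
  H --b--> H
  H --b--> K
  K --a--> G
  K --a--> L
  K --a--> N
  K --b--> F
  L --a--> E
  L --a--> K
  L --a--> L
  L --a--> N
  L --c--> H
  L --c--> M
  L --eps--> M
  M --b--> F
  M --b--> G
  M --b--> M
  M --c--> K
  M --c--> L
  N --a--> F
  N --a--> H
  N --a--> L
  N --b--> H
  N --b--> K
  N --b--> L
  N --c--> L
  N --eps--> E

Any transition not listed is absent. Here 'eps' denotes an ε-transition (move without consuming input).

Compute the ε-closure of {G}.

{G}

Begin with {G}.
No ε-moves leave this set, so the closure equals the set itself.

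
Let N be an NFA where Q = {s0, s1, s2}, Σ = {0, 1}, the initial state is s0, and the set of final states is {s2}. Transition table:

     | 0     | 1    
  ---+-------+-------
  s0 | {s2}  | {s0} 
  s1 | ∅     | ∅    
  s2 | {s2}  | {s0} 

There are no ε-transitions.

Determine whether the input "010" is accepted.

Start in {s0}.
Read '0': {s0} → {s2}.
Read '1': {s2} → {s0}.
Read '0': {s0} → {s2}.
The final set {s2} contains the accepting state s2.

Yes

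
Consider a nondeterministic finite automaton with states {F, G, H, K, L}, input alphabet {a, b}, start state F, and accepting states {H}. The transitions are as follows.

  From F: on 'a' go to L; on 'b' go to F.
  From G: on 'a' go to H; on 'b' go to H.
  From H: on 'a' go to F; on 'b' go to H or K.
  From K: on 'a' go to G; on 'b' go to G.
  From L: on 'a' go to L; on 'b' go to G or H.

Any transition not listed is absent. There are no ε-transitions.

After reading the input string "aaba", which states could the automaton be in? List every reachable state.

{F, H}

Start in {F}.
Read 'a': F→{L}; now {L}.
Read 'a': L→{L}; now {L}.
Read 'b': L→{G, H}; now {G, H}.
Read 'a': G→{H}, H→{F}; now {F, H}.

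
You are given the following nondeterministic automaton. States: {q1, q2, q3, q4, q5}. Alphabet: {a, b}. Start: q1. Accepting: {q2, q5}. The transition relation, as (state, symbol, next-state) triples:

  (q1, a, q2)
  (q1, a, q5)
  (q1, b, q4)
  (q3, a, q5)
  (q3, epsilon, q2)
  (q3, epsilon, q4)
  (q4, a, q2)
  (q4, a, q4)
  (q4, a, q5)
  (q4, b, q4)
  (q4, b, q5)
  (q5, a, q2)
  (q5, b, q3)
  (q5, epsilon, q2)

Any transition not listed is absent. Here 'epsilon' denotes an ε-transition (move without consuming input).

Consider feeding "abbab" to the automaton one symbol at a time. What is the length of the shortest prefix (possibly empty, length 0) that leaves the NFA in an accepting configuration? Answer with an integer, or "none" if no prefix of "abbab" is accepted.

1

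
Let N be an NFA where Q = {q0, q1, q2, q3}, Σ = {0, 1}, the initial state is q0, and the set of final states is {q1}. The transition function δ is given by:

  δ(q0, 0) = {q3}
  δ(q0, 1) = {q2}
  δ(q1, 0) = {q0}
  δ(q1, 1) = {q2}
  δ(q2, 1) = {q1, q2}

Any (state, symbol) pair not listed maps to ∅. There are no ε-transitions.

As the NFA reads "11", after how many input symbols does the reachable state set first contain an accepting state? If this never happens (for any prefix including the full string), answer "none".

2

Start in {q0}.
Read '1': {q0} → {q2}.
Read '1': {q2} → {q1, q2}.
None of the earlier sets intersect F, but {q1, q2} does.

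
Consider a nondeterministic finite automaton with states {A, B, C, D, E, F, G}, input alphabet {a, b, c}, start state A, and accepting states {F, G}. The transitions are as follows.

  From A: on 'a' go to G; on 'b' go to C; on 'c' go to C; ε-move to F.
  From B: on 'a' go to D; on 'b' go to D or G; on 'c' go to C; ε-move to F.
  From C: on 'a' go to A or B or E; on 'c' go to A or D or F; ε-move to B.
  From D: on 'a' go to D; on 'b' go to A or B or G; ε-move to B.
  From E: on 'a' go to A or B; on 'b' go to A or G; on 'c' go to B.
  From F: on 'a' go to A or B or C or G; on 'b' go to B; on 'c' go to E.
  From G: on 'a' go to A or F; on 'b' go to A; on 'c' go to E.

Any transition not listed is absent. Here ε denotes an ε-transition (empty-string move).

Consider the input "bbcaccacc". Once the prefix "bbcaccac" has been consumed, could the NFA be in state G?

No

Start: ε-closure({A}) = {A, F}.
Read 'b': A→{C}, F→{B}; union {B, C}; ε-closure = {B, C, F}.
Read 'b': B→{D, G}, C→∅, F→{B}; union {B, D, G}; ε-closure = {B, D, F, G}.
Read 'c': B→{C}, D→∅, F→{E}, G→{E}; union {C, E}; ε-closure = {B, C, E, F}.
Read 'a': B→{D}, C→{A, B, E}, E→{A, B}, F→{A, B, C, G}; union {A, B, C, D, E, G}; ε-closure = {A, B, C, D, E, F, G}.
Read 'c': A→{C}, B→{C}, C→{A, D, F}, D→∅, E→{B}, F→{E}, G→{E}; now {A, B, C, D, E, F}.
Read 'c': A→{C}, B→{C}, C→{A, D, F}, D→∅, E→{B}, F→{E}; now {A, B, C, D, E, F}.
Read 'a': A→{G}, B→{D}, C→{A, B, E}, D→{D}, E→{A, B}, F→{A, B, C, G}; union {A, B, C, D, E, G}; ε-closure = {A, B, C, D, E, F, G}.
Read 'c': A→{C}, B→{C}, C→{A, D, F}, D→∅, E→{B}, F→{E}, G→{E}; now {A, B, C, D, E, F}.
State G is not in {A, B, C, D, E, F}.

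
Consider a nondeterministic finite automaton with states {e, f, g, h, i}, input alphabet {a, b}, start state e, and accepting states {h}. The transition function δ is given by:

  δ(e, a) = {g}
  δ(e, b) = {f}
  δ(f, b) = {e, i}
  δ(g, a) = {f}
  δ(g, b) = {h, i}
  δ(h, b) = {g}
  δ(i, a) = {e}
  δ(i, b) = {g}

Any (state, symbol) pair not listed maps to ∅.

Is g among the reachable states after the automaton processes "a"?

Yes

Start in {e}.
Read 'a': e→{g}; now {g}.
State g is in {g}.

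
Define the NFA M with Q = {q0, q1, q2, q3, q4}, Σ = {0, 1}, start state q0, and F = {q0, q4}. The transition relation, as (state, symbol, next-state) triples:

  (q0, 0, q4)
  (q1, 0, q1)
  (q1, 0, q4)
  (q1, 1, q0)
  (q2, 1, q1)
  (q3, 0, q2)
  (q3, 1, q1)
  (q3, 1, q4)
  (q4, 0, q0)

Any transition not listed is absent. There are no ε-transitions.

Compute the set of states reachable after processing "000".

{q4}

Start in {q0}.
Read '0': q0→{q4}; now {q4}.
Read '0': q4→{q0}; now {q0}.
Read '0': q0→{q4}; now {q4}.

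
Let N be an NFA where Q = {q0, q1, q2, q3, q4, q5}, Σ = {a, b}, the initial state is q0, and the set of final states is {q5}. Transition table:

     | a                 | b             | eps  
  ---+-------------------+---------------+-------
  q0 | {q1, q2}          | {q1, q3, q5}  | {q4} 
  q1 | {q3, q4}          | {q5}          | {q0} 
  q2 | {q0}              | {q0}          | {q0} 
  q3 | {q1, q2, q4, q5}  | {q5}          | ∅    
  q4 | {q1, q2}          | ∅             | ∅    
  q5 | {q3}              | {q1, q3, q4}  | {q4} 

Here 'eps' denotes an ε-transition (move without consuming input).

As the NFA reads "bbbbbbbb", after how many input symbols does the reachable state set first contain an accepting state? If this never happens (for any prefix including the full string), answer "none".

1

Start: ε-closure({q0}) = {q0, q4}.
Read 'b': {q0, q4} → {q0, q1, q3, q4, q5}.
None of the earlier sets intersect F, but {q0, q1, q3, q4, q5} does.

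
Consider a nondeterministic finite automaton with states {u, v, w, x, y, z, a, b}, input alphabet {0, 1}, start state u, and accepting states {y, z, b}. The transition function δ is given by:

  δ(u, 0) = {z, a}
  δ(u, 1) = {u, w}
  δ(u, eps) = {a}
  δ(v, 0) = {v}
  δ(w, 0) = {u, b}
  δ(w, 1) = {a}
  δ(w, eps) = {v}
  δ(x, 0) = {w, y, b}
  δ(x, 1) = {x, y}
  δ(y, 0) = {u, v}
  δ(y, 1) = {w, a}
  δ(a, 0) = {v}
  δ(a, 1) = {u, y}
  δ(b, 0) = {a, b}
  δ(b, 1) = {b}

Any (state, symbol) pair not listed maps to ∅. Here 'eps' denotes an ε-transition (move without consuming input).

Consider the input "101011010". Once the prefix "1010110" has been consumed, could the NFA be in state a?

Start: ε-closure({u}) = {u, a}.
Read '1': u→{u, w}, a→{u, y}; union {u, w, y}; ε-closure = {u, v, w, y, a}.
Read '0': u→{z, a}, v→{v}, w→{u, b}, y→{u, v}, a→{v}; now {u, v, z, a, b}.
Read '1': u→{u, w}, v→∅, z→∅, a→{u, y}, b→{b}; union {u, w, y, b}; ε-closure = {u, v, w, y, a, b}.
Read '0': u→{z, a}, v→{v}, w→{u, b}, y→{u, v}, a→{v}, b→{a, b}; now {u, v, z, a, b}.
Read '1': u→{u, w}, v→∅, z→∅, a→{u, y}, b→{b}; union {u, w, y, b}; ε-closure = {u, v, w, y, a, b}.
Read '1': u→{u, w}, v→∅, w→{a}, y→{w, a}, a→{u, y}, b→{b}; union {u, w, y, a, b}; ε-closure = {u, v, w, y, a, b}.
Read '0': u→{z, a}, v→{v}, w→{u, b}, y→{u, v}, a→{v}, b→{a, b}; now {u, v, z, a, b}.
State a is in {u, v, z, a, b}.

Yes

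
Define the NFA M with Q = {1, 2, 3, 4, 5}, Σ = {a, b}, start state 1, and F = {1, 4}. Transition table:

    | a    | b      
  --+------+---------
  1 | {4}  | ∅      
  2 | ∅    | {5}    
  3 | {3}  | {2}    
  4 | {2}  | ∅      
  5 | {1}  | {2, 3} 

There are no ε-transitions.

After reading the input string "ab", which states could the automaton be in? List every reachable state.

Start in {1}.
Read 'a': 1→{4}; now {4}.
Read 'b': 4→∅; now ∅.

∅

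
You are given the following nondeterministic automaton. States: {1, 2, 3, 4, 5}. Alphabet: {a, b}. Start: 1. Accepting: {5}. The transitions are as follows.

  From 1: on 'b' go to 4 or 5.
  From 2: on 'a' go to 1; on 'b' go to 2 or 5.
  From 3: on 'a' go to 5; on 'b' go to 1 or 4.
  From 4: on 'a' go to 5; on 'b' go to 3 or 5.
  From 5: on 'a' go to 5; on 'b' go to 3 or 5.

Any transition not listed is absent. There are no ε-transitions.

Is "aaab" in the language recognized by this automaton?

Start in {1}.
Read 'a': {1} → ∅.
The set is empty and remains empty for the remaining 3 symbols.
The final set ∅ contains no accepting state.

No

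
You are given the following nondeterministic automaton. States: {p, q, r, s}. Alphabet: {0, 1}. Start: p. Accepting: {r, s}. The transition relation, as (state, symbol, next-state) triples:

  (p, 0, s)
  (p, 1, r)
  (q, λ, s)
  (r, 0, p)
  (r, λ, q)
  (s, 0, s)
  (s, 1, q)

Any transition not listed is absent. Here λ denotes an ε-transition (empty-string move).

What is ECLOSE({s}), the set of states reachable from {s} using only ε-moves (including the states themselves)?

{s}

Begin with {s}.
No ε-moves leave this set, so the closure equals the set itself.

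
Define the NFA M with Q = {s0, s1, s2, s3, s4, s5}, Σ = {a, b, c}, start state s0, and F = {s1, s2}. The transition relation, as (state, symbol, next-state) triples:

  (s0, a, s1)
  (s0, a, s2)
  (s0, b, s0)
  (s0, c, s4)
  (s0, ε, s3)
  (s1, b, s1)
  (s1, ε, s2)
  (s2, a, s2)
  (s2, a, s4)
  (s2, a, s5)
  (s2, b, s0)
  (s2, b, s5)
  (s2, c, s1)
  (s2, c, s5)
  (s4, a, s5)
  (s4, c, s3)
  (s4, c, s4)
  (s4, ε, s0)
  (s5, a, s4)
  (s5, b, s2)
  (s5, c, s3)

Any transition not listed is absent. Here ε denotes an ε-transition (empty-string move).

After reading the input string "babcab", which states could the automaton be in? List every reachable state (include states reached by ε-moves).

Start: ε-closure({s0}) = {s0, s3}.
Read 'b': s0→{s0}, s3→∅; union {s0}; ε-closure = {s0, s3}.
Read 'a': s0→{s1, s2}, s3→∅; now {s1, s2}.
Read 'b': s1→{s1}, s2→{s0, s5}; union {s0, s1, s5}; ε-closure = {s0, s1, s2, s3, s5}.
Read 'c': s0→{s4}, s1→∅, s2→{s1, s5}, s3→∅, s5→{s3}; union {s1, s3, s4, s5}; ε-closure = {s0, s1, s2, s3, s4, s5}.
Read 'a': s0→{s1, s2}, s1→∅, s2→{s2, s4, s5}, s3→∅, s4→{s5}, s5→{s4}; union {s1, s2, s4, s5}; ε-closure = {s0, s1, s2, s3, s4, s5}.
Read 'b': s0→{s0}, s1→{s1}, s2→{s0, s5}, s3→∅, s4→∅, s5→{s2}; union {s0, s1, s2, s5}; ε-closure = {s0, s1, s2, s3, s5}.

{s0, s1, s2, s3, s5}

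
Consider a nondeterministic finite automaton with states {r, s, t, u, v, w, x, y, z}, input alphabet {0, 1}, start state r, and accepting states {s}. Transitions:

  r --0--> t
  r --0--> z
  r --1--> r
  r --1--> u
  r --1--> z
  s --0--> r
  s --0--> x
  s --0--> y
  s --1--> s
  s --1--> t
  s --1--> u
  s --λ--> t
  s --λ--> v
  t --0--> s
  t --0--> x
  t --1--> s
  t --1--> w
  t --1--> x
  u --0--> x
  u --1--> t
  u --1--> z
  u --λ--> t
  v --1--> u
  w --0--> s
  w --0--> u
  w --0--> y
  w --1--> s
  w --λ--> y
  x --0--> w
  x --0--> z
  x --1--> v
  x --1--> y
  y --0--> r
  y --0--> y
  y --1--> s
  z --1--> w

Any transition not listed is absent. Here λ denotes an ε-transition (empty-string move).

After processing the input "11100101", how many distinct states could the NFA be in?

9

Start in {r}.
Read '1': {r} → {r, t, u, z}.
Read '1': {r, t, u, z} → {r, s, t, u, v, w, x, y, z}.
Read '1': {r, s, t, u, v, w, x, y, z} → {r, s, t, u, v, w, x, y, z}.
Read '0': {r, s, t, u, v, w, x, y, z} → {r, s, t, u, v, w, x, y, z}.
Read '0': {r, s, t, u, v, w, x, y, z} → {r, s, t, u, v, w, x, y, z}.
Read '1': {r, s, t, u, v, w, x, y, z} → {r, s, t, u, v, w, x, y, z}.
Read '0': {r, s, t, u, v, w, x, y, z} → {r, s, t, u, v, w, x, y, z}.
Read '1': {r, s, t, u, v, w, x, y, z} → {r, s, t, u, v, w, x, y, z}.
That set has 9 states.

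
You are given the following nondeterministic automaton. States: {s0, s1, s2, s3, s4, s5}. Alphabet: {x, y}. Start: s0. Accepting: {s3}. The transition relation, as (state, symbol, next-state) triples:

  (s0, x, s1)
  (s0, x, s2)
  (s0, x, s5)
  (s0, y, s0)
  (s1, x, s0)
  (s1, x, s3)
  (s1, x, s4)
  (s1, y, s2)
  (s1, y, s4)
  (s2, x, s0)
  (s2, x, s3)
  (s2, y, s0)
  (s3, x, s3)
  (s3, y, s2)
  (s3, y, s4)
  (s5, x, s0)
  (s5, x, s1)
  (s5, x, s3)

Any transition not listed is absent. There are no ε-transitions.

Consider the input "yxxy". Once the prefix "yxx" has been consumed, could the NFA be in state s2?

No

Start in {s0}.
Read 'y': s0→{s0}; now {s0}.
Read 'x': s0→{s1, s2, s5}; now {s1, s2, s5}.
Read 'x': s1→{s0, s3, s4}, s2→{s0, s3}, s5→{s0, s1, s3}; now {s0, s1, s3, s4}.
State s2 is not in {s0, s1, s3, s4}.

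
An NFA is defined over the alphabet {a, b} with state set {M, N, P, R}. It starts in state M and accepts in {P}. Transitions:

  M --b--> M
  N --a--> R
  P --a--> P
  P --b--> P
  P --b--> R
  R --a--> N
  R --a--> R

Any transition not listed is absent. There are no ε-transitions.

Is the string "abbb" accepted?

Start in {M}.
Read 'a': M→∅; now ∅.
The set is empty and remains empty for the remaining 3 symbols.
The final set ∅ contains no accepting state.

No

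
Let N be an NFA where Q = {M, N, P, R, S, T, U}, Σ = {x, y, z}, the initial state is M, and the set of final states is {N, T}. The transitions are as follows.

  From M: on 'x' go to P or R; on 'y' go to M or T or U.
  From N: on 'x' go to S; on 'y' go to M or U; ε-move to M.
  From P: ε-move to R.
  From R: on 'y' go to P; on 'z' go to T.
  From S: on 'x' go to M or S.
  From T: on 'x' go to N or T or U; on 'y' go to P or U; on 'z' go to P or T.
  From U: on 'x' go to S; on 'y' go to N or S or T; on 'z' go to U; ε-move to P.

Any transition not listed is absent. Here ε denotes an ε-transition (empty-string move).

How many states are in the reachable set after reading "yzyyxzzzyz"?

Start in {M}.
Read 'y': {M} → {M, P, R, T, U}.
Read 'z': {M, P, R, T, U} → {P, R, T, U}.
Read 'y': {P, R, T, U} → {M, N, P, R, S, T, U}.
Read 'y': {M, N, P, R, S, T, U} → {M, N, P, R, S, T, U}.
Read 'x': {M, N, P, R, S, T, U} → {M, N, P, R, S, T, U}.
Read 'z': {M, N, P, R, S, T, U} → {P, R, T, U}.
Read 'z': {P, R, T, U} → {P, R, T, U}.
Read 'z': {P, R, T, U} → {P, R, T, U}.
Read 'y': {P, R, T, U} → {M, N, P, R, S, T, U}.
Read 'z': {M, N, P, R, S, T, U} → {P, R, T, U}.
That set has 4 states.

4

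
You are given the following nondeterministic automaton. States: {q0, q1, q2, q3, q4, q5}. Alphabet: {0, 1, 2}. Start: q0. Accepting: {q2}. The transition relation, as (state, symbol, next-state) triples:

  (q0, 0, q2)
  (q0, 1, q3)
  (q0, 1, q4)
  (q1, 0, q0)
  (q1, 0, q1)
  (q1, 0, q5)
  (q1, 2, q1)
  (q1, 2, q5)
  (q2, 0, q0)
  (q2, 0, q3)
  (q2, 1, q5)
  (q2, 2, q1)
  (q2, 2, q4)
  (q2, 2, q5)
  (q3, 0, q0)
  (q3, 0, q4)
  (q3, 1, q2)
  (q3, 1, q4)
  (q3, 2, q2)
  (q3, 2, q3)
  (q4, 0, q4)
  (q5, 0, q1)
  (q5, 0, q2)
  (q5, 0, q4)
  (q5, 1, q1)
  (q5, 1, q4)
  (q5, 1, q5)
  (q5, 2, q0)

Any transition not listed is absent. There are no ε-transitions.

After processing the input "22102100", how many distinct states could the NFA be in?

0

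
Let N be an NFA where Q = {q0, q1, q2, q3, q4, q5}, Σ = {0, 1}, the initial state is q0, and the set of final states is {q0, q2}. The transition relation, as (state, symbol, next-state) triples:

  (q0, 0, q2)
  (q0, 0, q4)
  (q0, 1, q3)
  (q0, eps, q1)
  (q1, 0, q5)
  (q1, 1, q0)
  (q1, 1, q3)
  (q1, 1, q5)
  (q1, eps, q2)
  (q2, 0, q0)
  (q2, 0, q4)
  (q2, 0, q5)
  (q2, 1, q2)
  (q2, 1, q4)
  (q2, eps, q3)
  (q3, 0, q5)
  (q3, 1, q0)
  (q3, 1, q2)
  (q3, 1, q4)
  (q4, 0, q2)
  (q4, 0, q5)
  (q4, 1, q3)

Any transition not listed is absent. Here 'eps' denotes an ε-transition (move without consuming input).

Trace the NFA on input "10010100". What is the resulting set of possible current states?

Start: ε-closure({q0}) = {q0, q1, q2, q3}.
Read '1': q0→{q3}, q1→{q0, q3, q5}, q2→{q2, q4}, q3→{q0, q2, q4}; union {q0, q2, q3, q4, q5}; ε-closure = {q0, q1, q2, q3, q4, q5}.
Read '0': q0→{q2, q4}, q1→{q5}, q2→{q0, q4, q5}, q3→{q5}, q4→{q2, q5}, q5→∅; union {q0, q2, q4, q5}; ε-closure = {q0, q1, q2, q3, q4, q5}.
Read '0': q0→{q2, q4}, q1→{q5}, q2→{q0, q4, q5}, q3→{q5}, q4→{q2, q5}, q5→∅; union {q0, q2, q4, q5}; ε-closure = {q0, q1, q2, q3, q4, q5}.
Read '1': q0→{q3}, q1→{q0, q3, q5}, q2→{q2, q4}, q3→{q0, q2, q4}, q4→{q3}, q5→∅; union {q0, q2, q3, q4, q5}; ε-closure = {q0, q1, q2, q3, q4, q5}.
Read '0': q0→{q2, q4}, q1→{q5}, q2→{q0, q4, q5}, q3→{q5}, q4→{q2, q5}, q5→∅; union {q0, q2, q4, q5}; ε-closure = {q0, q1, q2, q3, q4, q5}.
Read '1': q0→{q3}, q1→{q0, q3, q5}, q2→{q2, q4}, q3→{q0, q2, q4}, q4→{q3}, q5→∅; union {q0, q2, q3, q4, q5}; ε-closure = {q0, q1, q2, q3, q4, q5}.
Read '0': q0→{q2, q4}, q1→{q5}, q2→{q0, q4, q5}, q3→{q5}, q4→{q2, q5}, q5→∅; union {q0, q2, q4, q5}; ε-closure = {q0, q1, q2, q3, q4, q5}.
Read '0': q0→{q2, q4}, q1→{q5}, q2→{q0, q4, q5}, q3→{q5}, q4→{q2, q5}, q5→∅; union {q0, q2, q4, q5}; ε-closure = {q0, q1, q2, q3, q4, q5}.

{q0, q1, q2, q3, q4, q5}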